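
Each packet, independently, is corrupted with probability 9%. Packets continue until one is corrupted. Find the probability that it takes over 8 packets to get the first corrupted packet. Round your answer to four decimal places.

0.4703

Y = number of packets to the first success; geometric, p = 0.09.
P(Y > 8) = P(first 8 all fail) = (1−p)^8 = 0.470253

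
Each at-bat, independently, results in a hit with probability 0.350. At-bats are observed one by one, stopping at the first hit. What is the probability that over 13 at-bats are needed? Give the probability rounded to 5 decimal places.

Y = number of at-bats to the first success; geometric, p = 0.35.
P(Y > 13) = P(first 13 all fail) = (1−p)^13 = 0.0036972

0.00370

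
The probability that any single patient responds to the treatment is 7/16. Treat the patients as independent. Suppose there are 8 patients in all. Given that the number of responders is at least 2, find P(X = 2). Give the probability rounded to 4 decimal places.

X ~ Binomial(8, 0.4375). Want P(X=2 | X≥2) = P(X=2) / P(X≥2).
P(X=2) = C(8,2)·0.4375^2·0.5625^6 = 0.169765
P(X≥2) = 1 − 0.010023 − 0.062363 = 0.927615
Ratio = 0.169765 / 0.927615 = 0.183013

0.1830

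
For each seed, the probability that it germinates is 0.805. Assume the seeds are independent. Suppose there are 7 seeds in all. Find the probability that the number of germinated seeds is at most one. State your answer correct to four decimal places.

0.0003

X ~ Binomial(7, 0.805); P(X ≤ 1) = Σ C(7,k) p^k (1−p)^(7−k) over k:
  k=0: C(7,0)·0.805^0·0.195^7 = 0.000011
  k=1: C(7,1)·0.805^1·0.195^6 = 0.000310
Total = 0.000321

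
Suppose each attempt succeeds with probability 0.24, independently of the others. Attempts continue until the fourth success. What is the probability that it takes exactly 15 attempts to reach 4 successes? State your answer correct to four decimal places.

Y = trial on which the fourth success occurs; negative binomial, r=4, p=0.24.
P(Y=15) = C(14,3) · p^4 · (1−p)^11
= 364 · 0.0033178 · 0.04886 = 0.059006

0.0590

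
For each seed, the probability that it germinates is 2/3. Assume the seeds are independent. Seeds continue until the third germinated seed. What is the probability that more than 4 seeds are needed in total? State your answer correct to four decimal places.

Needing more than 4 seeds ⇔ fewer than 3 successes in the first 4. With X ~ Binomial(4, 0.666667), P(Y > 4) = P(X ≤ 2).
  k=0: C(4,0)·0.666667^0·0.333333^4 = 0.012346
  k=1: C(4,1)·0.666667^1·0.333333^3 = 0.098765
  k=2: C(4,2)·0.666667^2·0.333333^2 = 0.296296
P(X ≤ 2) = 0.407407

0.4074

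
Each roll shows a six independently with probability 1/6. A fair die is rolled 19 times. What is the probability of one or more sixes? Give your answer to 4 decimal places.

P(at least one) = 1 − P(none) = 1 − (1 − 0.166667)^19
= 1 − 0.031301 = 0.968699

0.9687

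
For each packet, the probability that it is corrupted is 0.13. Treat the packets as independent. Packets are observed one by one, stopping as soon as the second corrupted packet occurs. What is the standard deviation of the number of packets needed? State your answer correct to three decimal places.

10.147

Y = total packets until the second success; negative binomial with r=2, p=0.13.
SD(Y) = √[r(1−p)/p²] = √(102.95858) = 10.14685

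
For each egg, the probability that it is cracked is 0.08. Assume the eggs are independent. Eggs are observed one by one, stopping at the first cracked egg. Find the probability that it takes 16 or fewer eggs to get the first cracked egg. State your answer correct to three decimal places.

Y = number of eggs to the first success; geometric, p = 0.08.
P(Y ≤ 16) = 1 − (1−p)^16 = 1 − 0.26339 = 0.73661

0.737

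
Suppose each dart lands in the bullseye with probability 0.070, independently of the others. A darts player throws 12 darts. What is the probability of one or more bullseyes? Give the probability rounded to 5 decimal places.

0.58140

P(at least one) = 1 − P(none) = 1 − (1 − 0.07)^12
= 1 − 0.4185963 = 0.5814037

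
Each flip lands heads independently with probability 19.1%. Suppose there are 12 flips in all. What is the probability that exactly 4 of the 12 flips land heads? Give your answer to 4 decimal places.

0.1209

X ~ Binomial(n=12, p=0.191).
P(X=4) = C(12,4) · p^4 · (1−p)^8
= 495 · 0.0013309 · 0.18348 = 0.120872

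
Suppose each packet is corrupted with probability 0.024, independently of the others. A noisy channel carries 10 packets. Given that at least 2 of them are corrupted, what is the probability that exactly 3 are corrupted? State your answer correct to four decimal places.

0.0614

X ~ Binomial(10, 0.024). Want P(X=3 | X≥2) = P(X=3) / P(X≥2).
P(X=3) = C(10,3)·0.024^3·0.976^7 = 0.001399
P(X≥2) = 1 − 0.784329 − 0.192868 = 0.022803
Ratio = 0.001399 / 0.022803 = 0.061371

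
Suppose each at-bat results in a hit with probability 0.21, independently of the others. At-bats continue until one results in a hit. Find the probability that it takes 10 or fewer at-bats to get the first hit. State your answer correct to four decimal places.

0.9053

Y = number of at-bats to the first success; geometric, p = 0.21.
P(Y ≤ 10) = 1 − (1−p)^10 = 1 − 0.094683 = 0.905317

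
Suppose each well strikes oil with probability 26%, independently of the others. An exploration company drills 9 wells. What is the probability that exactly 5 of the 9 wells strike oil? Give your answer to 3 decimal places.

0.045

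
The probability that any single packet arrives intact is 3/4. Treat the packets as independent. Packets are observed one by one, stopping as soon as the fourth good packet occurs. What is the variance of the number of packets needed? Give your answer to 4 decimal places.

1.7778

Y = total packets until the fourth success; negative binomial with r=4, p=0.75.
Var(Y) = r(1−p)/p² = 4·0.25 / 0.75² = 1.777778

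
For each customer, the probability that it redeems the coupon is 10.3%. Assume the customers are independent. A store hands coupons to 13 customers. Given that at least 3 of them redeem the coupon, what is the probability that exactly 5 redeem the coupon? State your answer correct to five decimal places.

X ~ Binomial(13, 0.103). Want P(X=5 | X≥3) = P(X=5) / P(X≥3).
P(X=5) = C(13,5)·0.103^5·0.897^8 = 0.0062532
P(X≥3) = 1 − 0.2433895 − 0.3633205 − 0.2503145 = 0.1429756
Ratio = 0.0062532 / 0.1429756 = 0.0437363

0.04374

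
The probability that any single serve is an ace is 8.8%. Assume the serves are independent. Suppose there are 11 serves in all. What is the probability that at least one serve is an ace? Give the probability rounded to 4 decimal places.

P(at least one) = 1 − P(none) = 1 − (1 − 0.088)^11
= 1 − 0.363031 = 0.636969

0.6370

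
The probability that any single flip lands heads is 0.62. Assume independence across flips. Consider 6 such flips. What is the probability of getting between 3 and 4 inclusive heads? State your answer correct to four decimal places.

0.5816

X ~ Binomial(6, 0.62); P(3 ≤ X ≤ 4) = Σ C(6,k) p^k (1−p)^(6−k) over k:
  k=3: C(6,3)·0.62^3·0.38^3 = 0.261551
  k=4: C(6,4)·0.62^4·0.38^2 = 0.320055
Total = 0.581606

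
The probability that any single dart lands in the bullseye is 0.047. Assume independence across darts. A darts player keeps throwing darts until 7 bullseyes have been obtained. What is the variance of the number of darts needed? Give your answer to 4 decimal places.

Y = total darts until the seventh success; negative binomial with r=7, p=0.047.
Var(Y) = r(1−p)/p² = 7·0.953 / 0.047² = 3019.918515

3019.9185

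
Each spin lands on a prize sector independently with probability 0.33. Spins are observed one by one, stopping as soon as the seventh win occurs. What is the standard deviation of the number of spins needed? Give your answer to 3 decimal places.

Y = total spins until the seventh success; negative binomial with r=7, p=0.33.
SD(Y) = √[r(1−p)/p²] = √(43.06703) = 6.56255

6.563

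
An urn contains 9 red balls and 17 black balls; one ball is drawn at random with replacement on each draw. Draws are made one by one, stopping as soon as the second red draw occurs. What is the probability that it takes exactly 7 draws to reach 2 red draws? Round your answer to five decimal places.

Y = trial on which the second success occurs; negative binomial, r=2, p=0.346154.
P(Y=7) = C(6,1) · p^2 · (1−p)^5
= 6 · 0.11982 · 0.1195 = 0.0859147

0.08591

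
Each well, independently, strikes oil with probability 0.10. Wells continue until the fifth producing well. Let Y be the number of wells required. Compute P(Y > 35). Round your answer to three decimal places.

Needing more than 35 wells ⇔ fewer than 5 successes in the first 35. With X ~ Binomial(35, 0.10), P(Y > 35) = P(X ≤ 4).
  k=0: C(35,0)·0.10^0·0.90^35 = 0.02503
  k=1: C(35,1)·0.10^1·0.90^34 = 0.09734
  k=2: C(35,2)·0.10^2·0.90^33 = 0.18387
  k=3: C(35,3)·0.10^3·0.90^32 = 0.22473
  k=4: C(35,4)·0.10^4·0.90^31 = 0.19976
P(X ≤ 4) = 0.73075

0.731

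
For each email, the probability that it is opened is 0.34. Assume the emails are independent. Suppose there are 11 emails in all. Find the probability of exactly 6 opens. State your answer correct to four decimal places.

0.0894

X ~ Binomial(n=11, p=0.34).
P(X=6) = C(11,6) · p^6 · (1−p)^5
= 462 · 0.0015448 · 0.12523 = 0.089379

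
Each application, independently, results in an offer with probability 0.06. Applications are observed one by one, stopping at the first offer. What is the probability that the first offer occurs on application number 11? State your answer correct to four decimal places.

0.0323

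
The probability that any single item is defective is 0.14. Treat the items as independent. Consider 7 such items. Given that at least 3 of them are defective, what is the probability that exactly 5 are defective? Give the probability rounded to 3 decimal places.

X ~ Binomial(7, 0.14). Want P(X=5 | X≥3) = P(X=5) / P(X≥3).
P(X=5) = C(7,5)·0.14^5·0.86^2 = 0.00084
P(X≥3) = 1 − 0.34793 − 0.39648 − 0.19363 = 0.06197
Ratio = 0.00084 / 0.06197 = 0.01348

0.013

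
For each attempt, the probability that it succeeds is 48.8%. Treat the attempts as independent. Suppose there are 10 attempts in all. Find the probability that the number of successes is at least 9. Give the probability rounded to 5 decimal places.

X ~ Binomial(10, 0.488); P(X ≥ 9) = Σ C(10,k) p^k (1−p)^(10−k) over k:
  k=9: C(10,9)·0.488^9·0.512^1 = 0.0080362
  k=10: C(10,10)·0.488^10·0.512^0 = 0.0007659
Total = 0.0088021

0.00880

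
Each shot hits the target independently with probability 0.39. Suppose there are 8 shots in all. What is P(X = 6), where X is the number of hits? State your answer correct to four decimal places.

X ~ Binomial(n=8, p=0.39).
P(X=6) = C(8,6) · p^6 · (1−p)^2
= 28 · 0.0035187 · 0.3721 = 0.036661

0.0367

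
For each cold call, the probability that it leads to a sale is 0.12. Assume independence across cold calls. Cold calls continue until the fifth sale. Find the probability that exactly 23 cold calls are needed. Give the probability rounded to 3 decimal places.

Y = trial on which the fifth success occurs; negative binomial, r=5, p=0.12.
P(Y=23) = C(22,4) · p^5 · (1−p)^18
= 7315 · 2.4883e-05 · 0.10016 = 0.01823

0.018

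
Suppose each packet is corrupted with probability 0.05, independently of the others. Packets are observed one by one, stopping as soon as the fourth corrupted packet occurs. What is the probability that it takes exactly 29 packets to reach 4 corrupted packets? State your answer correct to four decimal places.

Y = trial on which the fourth success occurs; negative binomial, r=4, p=0.05.
P(Y=29) = C(28,3) · p^4 · (1−p)^25
= 3276 · 6.25e-06 · 0.27739 = 0.005680

0.0057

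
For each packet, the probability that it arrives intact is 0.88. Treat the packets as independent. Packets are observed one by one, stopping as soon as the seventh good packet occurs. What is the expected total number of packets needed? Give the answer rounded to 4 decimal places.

7.9545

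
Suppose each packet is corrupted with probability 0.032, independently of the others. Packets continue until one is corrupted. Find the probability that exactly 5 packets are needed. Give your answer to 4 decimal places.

0.0281

Geometric (trials to first success), p = 0.032.
P(Y = 5) = (1−p)^4 · p = 0.87801 · 0.032 = 0.028096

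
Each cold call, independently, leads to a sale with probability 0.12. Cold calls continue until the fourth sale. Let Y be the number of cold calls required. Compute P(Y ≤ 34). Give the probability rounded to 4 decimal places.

Finishing within 34 cold calls ⇔ at least 4 successes in the first 34. With X ~ Binomial(34, 0.12), P(Y ≤ 34) = 1 − P(X ≤ 3).
  k=0: C(34,0)·0.12^0·0.88^34 = 0.012954
  k=1: C(34,1)·0.12^1·0.88^33 = 0.060060
  k=2: C(34,2)·0.12^2·0.88^32 = 0.135136
  k=3: C(34,3)·0.12^3·0.88^31 = 0.196561
1 − 0.404712 = 0.595288

0.5953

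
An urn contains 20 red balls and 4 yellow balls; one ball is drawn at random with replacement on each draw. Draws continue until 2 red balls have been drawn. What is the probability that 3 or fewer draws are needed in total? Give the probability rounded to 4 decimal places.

0.9259

Finishing within 3 draws ⇔ at least 2 successes in the first 3. With X ~ Binomial(3, 0.833333), P(Y ≤ 3) = 1 − P(X ≤ 1).
  k=0: C(3,0)·0.833333^0·0.166667^3 = 0.004630
  k=1: C(3,1)·0.833333^1·0.166667^2 = 0.069444
1 − 0.074074 = 0.925926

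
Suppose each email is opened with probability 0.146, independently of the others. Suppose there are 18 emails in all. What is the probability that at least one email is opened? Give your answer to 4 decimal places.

0.9416

P(at least one) = 1 − P(none) = 1 − (1 − 0.146)^18
= 1 − 0.058377 = 0.941623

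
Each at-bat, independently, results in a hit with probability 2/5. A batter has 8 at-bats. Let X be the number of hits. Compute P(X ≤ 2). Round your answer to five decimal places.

X ~ Binomial(8, 0.40); P(X ≤ 2) = Σ C(8,k) p^k (1−p)^(8−k) over k:
  k=0: C(8,0)·0.40^0·0.60^8 = 0.0167962
  k=1: C(8,1)·0.40^1·0.60^7 = 0.0895795
  k=2: C(8,2)·0.40^2·0.60^6 = 0.2090189
Total = 0.3153946

0.31539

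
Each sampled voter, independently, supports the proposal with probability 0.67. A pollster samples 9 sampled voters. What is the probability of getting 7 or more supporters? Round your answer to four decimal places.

0.3854

X ~ Binomial(9, 0.67); P(X ≥ 7) = Σ C(9,k) p^k (1−p)^(9−k) over k:
  k=7: C(9,7)·0.67^7·0.33^2 = 0.237604
  k=8: C(9,8)·0.67^8·0.33^1 = 0.120602
  k=9: C(9,9)·0.67^9·0.33^0 = 0.027207
Total = 0.385413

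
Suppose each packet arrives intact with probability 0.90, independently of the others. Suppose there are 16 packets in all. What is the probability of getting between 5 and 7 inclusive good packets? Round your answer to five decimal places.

X ~ Binomial(16, 0.90); P(5 ≤ X ≤ 7) = Σ C(16,k) p^k (1−p)^(16−k) over k:
  k=5: C(16,5)·0.90^5·0.10^11 = 0.0000000
  k=6: C(16,6)·0.90^6·0.10^10 = 0.0000004
  k=7: C(16,7)·0.90^7·0.10^9 = 0.0000055
Total = 0.0000059

0.00001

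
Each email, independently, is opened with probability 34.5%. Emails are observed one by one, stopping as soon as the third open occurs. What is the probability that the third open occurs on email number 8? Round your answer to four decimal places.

0.1040

Y = trial on which the third success occurs; negative binomial, r=3, p=0.345.
P(Y=8) = C(7,2) · p^3 · (1−p)^5
= 21 · 0.041064 · 0.12056 = 0.103964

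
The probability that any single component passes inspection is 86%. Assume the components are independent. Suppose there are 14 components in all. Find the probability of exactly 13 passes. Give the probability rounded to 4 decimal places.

0.2759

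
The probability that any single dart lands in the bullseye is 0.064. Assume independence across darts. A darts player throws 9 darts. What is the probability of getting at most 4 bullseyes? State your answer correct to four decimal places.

X ~ Binomial(9, 0.064); P(X ≤ 4) = Σ C(9,k) p^k (1−p)^(9−k) over k:
  k=0: C(9,0)·0.064^0·0.936^9 = 0.551420
  k=1: C(9,1)·0.064^1·0.936^8 = 0.339335
  k=2: C(9,2)·0.064^2·0.936^7 = 0.092810
  k=3: C(9,3)·0.064^3·0.936^6 = 0.014807
  k=4: C(9,4)·0.064^4·0.936^5 = 0.001519
Total = 0.999891

0.9999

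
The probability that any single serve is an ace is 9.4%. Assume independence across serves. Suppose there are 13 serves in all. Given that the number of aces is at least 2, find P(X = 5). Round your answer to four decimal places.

0.0123

X ~ Binomial(13, 0.094). Want P(X=5 | X≥2) = P(X=5) / P(X≥2).
P(X=5) = C(13,5)·0.094^5·0.906^8 = 0.004288
P(X≥2) = 1 − 0.277119 − 0.373774 = 0.349106
Ratio = 0.004288 / 0.349106 = 0.012282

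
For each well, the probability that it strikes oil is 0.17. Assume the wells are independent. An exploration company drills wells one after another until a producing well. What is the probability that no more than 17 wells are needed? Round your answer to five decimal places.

Y = number of wells to the first success; geometric, p = 0.17.
P(Y ≤ 17) = 1 − (1−p)^17 = 1 − 0.0421044 = 0.9578956

0.95790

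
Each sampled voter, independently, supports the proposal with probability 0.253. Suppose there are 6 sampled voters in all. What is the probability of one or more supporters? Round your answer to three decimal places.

0.826

P(at least one) = 1 − P(none) = 1 − (1 − 0.253)^6
= 1 − 0.17375 = 0.82625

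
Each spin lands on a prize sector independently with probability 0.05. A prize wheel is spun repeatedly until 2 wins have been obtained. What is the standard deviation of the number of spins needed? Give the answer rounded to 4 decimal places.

Y = total spins until the second success; negative binomial with r=2, p=0.05.
SD(Y) = √[r(1−p)/p²] = √(760.000000) = 27.568098

27.5681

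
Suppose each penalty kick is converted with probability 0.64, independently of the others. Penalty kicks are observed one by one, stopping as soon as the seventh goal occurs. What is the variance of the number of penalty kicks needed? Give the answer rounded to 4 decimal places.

6.1523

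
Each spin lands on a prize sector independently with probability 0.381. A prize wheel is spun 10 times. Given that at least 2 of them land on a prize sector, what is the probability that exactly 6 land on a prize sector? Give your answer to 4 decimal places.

0.1002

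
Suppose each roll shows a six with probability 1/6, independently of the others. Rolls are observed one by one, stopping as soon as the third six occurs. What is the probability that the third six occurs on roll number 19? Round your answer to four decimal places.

0.0383

Y = trial on which the third success occurs; negative binomial, r=3, p=0.166667.
P(Y=19) = C(18,2) · p^3 · (1−p)^16
= 153 · 0.0046296 · 0.054088 = 0.038312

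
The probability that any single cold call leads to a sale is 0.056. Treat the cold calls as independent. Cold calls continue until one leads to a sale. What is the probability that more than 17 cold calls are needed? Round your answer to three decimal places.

Y = number of cold calls to the first success; geometric, p = 0.056.
P(Y > 17) = P(first 17 all fail) = (1−p)^17 = 0.37543

0.375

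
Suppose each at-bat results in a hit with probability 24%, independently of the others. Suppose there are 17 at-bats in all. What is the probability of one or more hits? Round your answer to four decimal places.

0.9906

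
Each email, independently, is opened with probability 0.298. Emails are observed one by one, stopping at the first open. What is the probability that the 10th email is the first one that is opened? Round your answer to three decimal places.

0.012

Geometric (trials to first success), p = 0.298.
P(Y = 10) = (1−p)^9 · p = 0.041403 · 0.298 = 0.01234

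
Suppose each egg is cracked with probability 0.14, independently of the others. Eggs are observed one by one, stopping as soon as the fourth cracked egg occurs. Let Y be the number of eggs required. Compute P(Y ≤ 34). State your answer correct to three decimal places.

Finishing within 34 eggs ⇔ at least 4 successes in the first 34. With X ~ Binomial(34, 0.14), P(Y ≤ 34) = 1 − P(X ≤ 3).
  k=0: C(34,0)·0.14^0·0.86^34 = 0.00593
  k=1: C(34,1)·0.14^1·0.86^33 = 0.03281
  k=2: C(34,2)·0.14^2·0.86^32 = 0.08814
  k=3: C(34,3)·0.14^3·0.86^31 = 0.15305
1 − 0.27993 = 0.72007

0.720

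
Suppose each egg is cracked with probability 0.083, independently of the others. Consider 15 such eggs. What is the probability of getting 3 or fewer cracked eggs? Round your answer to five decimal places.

X ~ Binomial(15, 0.083); P(X ≤ 3) = Σ C(15,k) p^k (1−p)^(15−k) over k:
  k=0: C(15,0)·0.083^0·0.917^15 = 0.2726089
  k=1: C(15,1)·0.083^1·0.917^14 = 0.3701179
  k=2: C(15,2)·0.083^2·0.917^13 = 0.2345022
  k=3: C(15,3)·0.083^3·0.917^12 = 0.0919767
Total = 0.9692056

0.96921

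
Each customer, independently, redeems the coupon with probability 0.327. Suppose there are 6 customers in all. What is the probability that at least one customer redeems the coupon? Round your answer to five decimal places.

0.90708

P(at least one) = 1 − P(none) = 1 − (1 − 0.327)^6
= 1 − 0.0929160 = 0.9070840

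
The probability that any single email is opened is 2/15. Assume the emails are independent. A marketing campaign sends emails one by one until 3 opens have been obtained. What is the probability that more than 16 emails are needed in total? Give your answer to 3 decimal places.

Needing more than 16 emails ⇔ fewer than 3 successes in the first 16. With X ~ Binomial(16, 0.133333), P(Y > 16) = P(X ≤ 2).
  k=0: C(16,0)·0.133333^0·0.866667^16 = 0.10131
  k=1: C(16,1)·0.133333^1·0.866667^15 = 0.24937
  k=2: C(16,2)·0.133333^2·0.866667^14 = 0.28773
P(X ≤ 2) = 0.63841

0.638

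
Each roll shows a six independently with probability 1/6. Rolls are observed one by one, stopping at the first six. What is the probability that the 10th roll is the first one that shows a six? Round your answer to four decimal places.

0.0323

Geometric (trials to first success), p = 0.166667.
P(Y = 10) = (1−p)^9 · p = 0.19381 · 0.166667 = 0.032301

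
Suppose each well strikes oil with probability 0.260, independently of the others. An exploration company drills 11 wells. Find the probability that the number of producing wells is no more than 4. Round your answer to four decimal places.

X ~ Binomial(11, 0.26); P(X ≤ 4) = Σ C(11,k) p^k (1−p)^(11−k) over k:
  k=0: C(11,0)·0.26^0·0.74^11 = 0.036438
  k=1: C(11,1)·0.26^1·0.74^10 = 0.140826
  k=2: C(11,2)·0.26^2·0.74^9 = 0.247397
  k=3: C(11,3)·0.26^3·0.74^8 = 0.260770
  k=4: C(11,4)·0.26^4·0.74^7 = 0.183244
Total = 0.868675

0.8687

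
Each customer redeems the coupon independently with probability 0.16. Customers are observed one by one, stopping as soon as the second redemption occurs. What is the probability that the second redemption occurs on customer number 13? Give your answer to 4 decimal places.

0.0451

Y = trial on which the second success occurs; negative binomial, r=2, p=0.16.
P(Y=13) = C(12,1) · p^2 · (1−p)^11
= 12 · 0.0256 · 0.14692 = 0.045133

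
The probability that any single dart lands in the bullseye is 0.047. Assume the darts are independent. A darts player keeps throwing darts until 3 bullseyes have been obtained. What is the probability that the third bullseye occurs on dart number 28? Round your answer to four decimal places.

Y = trial on which the third success occurs; negative binomial, r=3, p=0.047.
P(Y=28) = C(27,2) · p^3 · (1−p)^25
= 351 · 0.00010382 · 0.30014 = 0.010938

0.0109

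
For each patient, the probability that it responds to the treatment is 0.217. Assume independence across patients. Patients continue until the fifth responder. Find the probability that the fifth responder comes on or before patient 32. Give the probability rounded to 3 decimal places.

Finishing within 32 patients ⇔ at least 5 successes in the first 32. With X ~ Binomial(32, 0.217), P(Y ≤ 32) = 1 − P(X ≤ 4).
  k=0: C(32,0)·0.217^0·0.783^32 = 0.00040
  k=1: C(32,1)·0.217^1·0.783^31 = 0.00353
  k=2: C(32,2)·0.217^2·0.783^30 = 0.01518
  k=3: C(32,3)·0.217^3·0.783^29 = 0.04207
  k=4: C(32,4)·0.217^4·0.783^28 = 0.08453
1 − 0.14571 = 0.85429

0.854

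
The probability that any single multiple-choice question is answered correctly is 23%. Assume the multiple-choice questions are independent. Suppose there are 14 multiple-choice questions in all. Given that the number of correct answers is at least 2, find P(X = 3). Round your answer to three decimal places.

X ~ Binomial(14, 0.23). Want P(X=3 | X≥2) = P(X=3) / P(X≥2).
P(X=3) = C(14,3)·0.23^3·0.77^11 = 0.24985
P(X≥2) = 1 − 0.02576 − 0.10770 = 0.86654
Ratio = 0.24985 / 0.86654 = 0.28833

0.288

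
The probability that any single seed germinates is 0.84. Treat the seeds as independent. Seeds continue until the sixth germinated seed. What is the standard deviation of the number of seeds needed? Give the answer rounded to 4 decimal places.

Y = total seeds until the sixth success; negative binomial with r=6, p=0.84.
SD(Y) = √[r(1−p)/p²] = √(1.360544) = 1.166424

1.1664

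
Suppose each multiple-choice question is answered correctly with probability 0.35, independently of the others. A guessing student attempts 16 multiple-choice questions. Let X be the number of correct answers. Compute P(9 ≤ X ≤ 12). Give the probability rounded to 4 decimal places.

0.0669

X ~ Binomial(16, 0.35); P(9 ≤ X ≤ 12) = Σ C(16,k) p^k (1−p)^(16−k) over k:
  k=9: C(16,9)·0.35^9·0.65^7 = 0.044201
  k=10: C(16,10)·0.35^10·0.65^6 = 0.016660
  k=11: C(16,11)·0.35^11·0.65^5 = 0.004893
  k=12: C(16,12)·0.35^12·0.65^4 = 0.001098
Total = 0.066852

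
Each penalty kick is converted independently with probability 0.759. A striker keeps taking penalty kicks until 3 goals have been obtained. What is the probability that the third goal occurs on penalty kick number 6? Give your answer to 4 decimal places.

0.0612

Y = trial on which the third success occurs; negative binomial, r=3, p=0.759.
P(Y=6) = C(5,2) · p^3 · (1−p)^3
= 10 · 0.43725 · 0.013998 = 0.061204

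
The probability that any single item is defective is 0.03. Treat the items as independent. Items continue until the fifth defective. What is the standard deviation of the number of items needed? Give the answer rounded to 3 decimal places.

Y = total items until the fifth success; negative binomial with r=5, p=0.03.
SD(Y) = √[r(1−p)/p²] = √(5388.88889) = 73.40905

73.409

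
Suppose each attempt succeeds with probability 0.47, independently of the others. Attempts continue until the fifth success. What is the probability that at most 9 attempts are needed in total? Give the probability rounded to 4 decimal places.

Finishing within 9 attempts ⇔ at least 5 successes in the first 9. With X ~ Binomial(9, 0.47), P(Y ≤ 9) = 1 − P(X ≤ 4).
  k=0: C(9,0)·0.47^0·0.53^9 = 0.003300
  k=1: C(9,1)·0.47^1·0.53^8 = 0.026336
  k=2: C(9,2)·0.47^2·0.53^7 = 0.093418
  k=3: C(9,3)·0.47^3·0.53^6 = 0.193298
  k=4: C(9,4)·0.47^4·0.53^5 = 0.257123
1 − 0.573475 = 0.426525

0.4265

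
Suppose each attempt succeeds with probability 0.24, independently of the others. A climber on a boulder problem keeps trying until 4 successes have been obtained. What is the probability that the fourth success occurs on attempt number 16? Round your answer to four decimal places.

Y = trial on which the fourth success occurs; negative binomial, r=4, p=0.24.
P(Y=16) = C(15,3) · p^4 · (1−p)^12
= 455 · 0.0033178 · 0.037133 = 0.056056

0.0561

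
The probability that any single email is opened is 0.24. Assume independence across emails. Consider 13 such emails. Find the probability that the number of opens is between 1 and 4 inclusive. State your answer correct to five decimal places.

0.79021

X ~ Binomial(13, 0.24); P(1 ≤ X ≤ 4) = Σ C(13,k) p^k (1−p)^(13−k) over k:
  k=1: C(13,1)·0.24^1·0.76^12 = 0.1158558
  k=2: C(13,2)·0.24^2·0.76^11 = 0.2195162
  k=3: C(13,3)·0.24^3·0.76^10 = 0.2541767
  k=4: C(13,4)·0.24^4·0.76^9 = 0.2006658
Total = 0.7902144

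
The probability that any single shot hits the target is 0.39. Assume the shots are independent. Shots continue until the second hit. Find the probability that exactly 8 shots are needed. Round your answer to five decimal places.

0.05485

Y = trial on which the second success occurs; negative binomial, r=2, p=0.39.
P(Y=8) = C(7,1) · p^2 · (1−p)^6
= 7 · 0.1521 · 0.05152 = 0.0548537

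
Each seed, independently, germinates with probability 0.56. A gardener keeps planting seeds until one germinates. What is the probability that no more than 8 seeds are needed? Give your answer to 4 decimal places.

Y = number of seeds to the first success; geometric, p = 0.56.
P(Y ≤ 8) = 1 − (1−p)^8 = 1 − 0.001405 = 0.998595

0.9986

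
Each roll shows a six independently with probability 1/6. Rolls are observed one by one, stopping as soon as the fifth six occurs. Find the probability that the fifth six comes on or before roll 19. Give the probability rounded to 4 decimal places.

Finishing within 19 rolls ⇔ at least 5 successes in the first 19. With X ~ Binomial(19, 0.166667), P(Y ≤ 19) = 1 − P(X ≤ 4).
  k=0: C(19,0)·0.166667^0·0.833333^19 = 0.031301
  k=1: C(19,1)·0.166667^1·0.833333^18 = 0.118943
  k=2: C(19,2)·0.166667^2·0.833333^17 = 0.214098
  k=3: C(19,3)·0.166667^3·0.833333^16 = 0.242644
  k=4: C(19,4)·0.166667^4·0.833333^15 = 0.194115
1 − 0.801102 = 0.198898

0.1989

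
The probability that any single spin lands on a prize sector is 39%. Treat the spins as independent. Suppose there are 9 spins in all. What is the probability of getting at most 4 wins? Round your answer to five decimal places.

X ~ Binomial(9, 0.39); P(X ≤ 4) = Σ C(9,k) p^k (1−p)^(9−k) over k:
  k=0: C(9,0)·0.39^0·0.61^9 = 0.0116941
  k=1: C(9,1)·0.39^1·0.61^8 = 0.0672893
  k=2: C(9,2)·0.39^2·0.61^7 = 0.1720840
  k=3: C(9,3)·0.39^3·0.61^6 = 0.2567155
  k=4: C(9,4)·0.39^4·0.61^5 = 0.2461944
Total = 0.7539773

0.75398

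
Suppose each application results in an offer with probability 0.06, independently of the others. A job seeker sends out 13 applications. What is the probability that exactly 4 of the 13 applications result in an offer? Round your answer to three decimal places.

X ~ Binomial(n=13, p=0.06).
P(X=4) = C(13,4) · p^4 · (1−p)^9
= 715 · 1.296e-05 · 0.57299 = 0.00531

0.005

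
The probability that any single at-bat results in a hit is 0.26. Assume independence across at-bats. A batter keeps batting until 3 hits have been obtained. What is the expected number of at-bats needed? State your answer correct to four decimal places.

11.5385

Y = total at-bats until the third success; negative binomial with r=3, p=0.26.
E[Y] = r / p = 3 / 0.26 = 11.538462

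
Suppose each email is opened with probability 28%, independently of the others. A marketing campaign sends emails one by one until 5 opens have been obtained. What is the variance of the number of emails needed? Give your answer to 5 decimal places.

45.91837

Y = total emails until the fifth success; negative binomial with r=5, p=0.28.
Var(Y) = r(1−p)/p² = 5·0.72 / 0.28² = 45.9183673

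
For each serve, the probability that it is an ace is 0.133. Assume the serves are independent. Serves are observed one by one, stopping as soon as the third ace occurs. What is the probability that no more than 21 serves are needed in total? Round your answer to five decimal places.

0.54244

Finishing within 21 serves ⇔ at least 3 successes in the first 21. With X ~ Binomial(21, 0.133), P(Y ≤ 21) = 1 − P(X ≤ 2).
  k=0: C(21,0)·0.133^0·0.867^21 = 0.0499345
  k=1: C(21,1)·0.133^1·0.867^20 = 0.1608618
  k=2: C(21,2)·0.133^2·0.867^19 = 0.2467661
1 − 0.4575624 = 0.5424376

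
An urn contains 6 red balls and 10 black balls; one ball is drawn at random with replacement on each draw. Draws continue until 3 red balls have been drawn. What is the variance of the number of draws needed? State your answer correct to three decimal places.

13.333

Y = total draws until the third success; negative binomial with r=3, p=0.375.
Var(Y) = r(1−p)/p² = 3·0.625 / 0.375² = 13.33333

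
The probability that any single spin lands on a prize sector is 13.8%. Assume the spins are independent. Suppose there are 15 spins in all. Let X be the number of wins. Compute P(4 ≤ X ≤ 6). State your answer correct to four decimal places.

0.1398

X ~ Binomial(15, 0.138); P(4 ≤ X ≤ 6) = Σ C(15,k) p^k (1−p)^(15−k) over k:
  k=4: C(15,4)·0.138^4·0.862^11 = 0.096656
  k=5: C(15,5)·0.138^5·0.862^10 = 0.034043
  k=6: C(15,6)·0.138^6·0.862^9 = 0.009083
Total = 0.139782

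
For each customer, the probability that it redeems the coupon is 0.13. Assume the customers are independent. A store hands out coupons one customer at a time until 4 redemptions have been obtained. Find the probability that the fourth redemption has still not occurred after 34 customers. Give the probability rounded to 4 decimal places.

0.3388

Needing more than 34 customers ⇔ fewer than 4 successes in the first 34. With X ~ Binomial(34, 0.13), P(Y > 34) = P(X ≤ 3).
  k=0: C(34,0)·0.13^0·0.87^34 = 0.008783
  k=1: C(34,1)·0.13^1·0.87^33 = 0.044623
  k=2: C(34,2)·0.13^2·0.87^32 = 0.110018
  k=3: C(34,3)·0.13^3·0.87^31 = 0.175355
P(X ≤ 3) = 0.338780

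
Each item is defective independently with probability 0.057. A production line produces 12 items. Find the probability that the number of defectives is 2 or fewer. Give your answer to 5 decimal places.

0.97237

X ~ Binomial(12, 0.057); P(X ≤ 2) = Σ C(12,k) p^k (1−p)^(12−k) over k:
  k=0: C(12,0)·0.057^0·0.943^12 = 0.4944704
  k=1: C(12,1)·0.057^1·0.943^11 = 0.3586615
  k=2: C(12,2)·0.057^2·0.943^10 = 0.1192369
Total = 0.9723688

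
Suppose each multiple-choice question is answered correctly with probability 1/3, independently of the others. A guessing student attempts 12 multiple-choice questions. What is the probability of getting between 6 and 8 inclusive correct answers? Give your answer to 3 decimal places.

X ~ Binomial(12, 0.333333); P(6 ≤ X ≤ 8) = Σ C(12,k) p^k (1−p)^(12−k) over k:
  k=6: C(12,6)·0.333333^6·0.666667^6 = 0.11127
  k=7: C(12,7)·0.333333^7·0.666667^5 = 0.04769
  k=8: C(12,8)·0.333333^8·0.666667^4 = 0.01490
Total = 0.17387

0.174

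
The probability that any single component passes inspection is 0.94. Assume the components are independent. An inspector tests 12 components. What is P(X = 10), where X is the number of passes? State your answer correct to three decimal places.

X ~ Binomial(n=12, p=0.94).
P(X=10) = C(12,10) · p^10 · (1−p)^2
= 66 · 0.53862 · 0.0036 = 0.12797

0.128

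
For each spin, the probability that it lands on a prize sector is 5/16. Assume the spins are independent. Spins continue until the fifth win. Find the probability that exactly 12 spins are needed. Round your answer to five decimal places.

0.07140

Y = trial on which the fifth success occurs; negative binomial, r=5, p=0.3125.
P(Y=12) = C(11,4) · p^5 · (1−p)^7
= 330 · 0.0029802 · 0.072595 = 0.0713958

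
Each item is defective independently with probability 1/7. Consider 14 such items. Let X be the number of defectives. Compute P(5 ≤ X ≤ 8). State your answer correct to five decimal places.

0.03881

X ~ Binomial(14, 0.142857); P(5 ≤ X ≤ 8) = Σ C(14,k) p^k (1−p)^(14−k) over k:
  k=5: C(14,5)·0.142857^5·0.857143^9 = 0.0297477
  k=6: C(14,6)·0.142857^6·0.857143^8 = 0.0074369
  k=7: C(14,7)·0.142857^7·0.857143^7 = 0.0014166
  k=8: C(14,8)·0.142857^8·0.857143^6 = 0.0002066
Total = 0.0388077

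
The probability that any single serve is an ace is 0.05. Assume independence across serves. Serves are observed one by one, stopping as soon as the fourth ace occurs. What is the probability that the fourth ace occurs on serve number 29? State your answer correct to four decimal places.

0.0057

Y = trial on which the fourth success occurs; negative binomial, r=4, p=0.05.
P(Y=29) = C(28,3) · p^4 · (1−p)^25
= 3276 · 6.25e-06 · 0.27739 = 0.005680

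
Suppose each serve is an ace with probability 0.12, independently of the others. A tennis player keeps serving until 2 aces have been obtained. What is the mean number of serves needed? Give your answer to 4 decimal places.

16.6667

Y = total serves until the second success; negative binomial with r=2, p=0.12.
E[Y] = r / p = 2 / 0.12 = 16.666667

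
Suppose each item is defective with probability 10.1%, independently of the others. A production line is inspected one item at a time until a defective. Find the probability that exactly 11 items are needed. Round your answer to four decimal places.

0.0348

Geometric (trials to first success), p = 0.101.
P(Y = 11) = (1−p)^10 · p = 0.34482 · 0.101 = 0.034827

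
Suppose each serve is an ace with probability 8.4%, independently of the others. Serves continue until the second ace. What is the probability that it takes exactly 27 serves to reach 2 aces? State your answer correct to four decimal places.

Y = trial on which the second success occurs; negative binomial, r=2, p=0.084.
P(Y=27) = C(26,1) · p^2 · (1−p)^25
= 26 · 0.007056 · 0.11153 = 0.020461

0.0205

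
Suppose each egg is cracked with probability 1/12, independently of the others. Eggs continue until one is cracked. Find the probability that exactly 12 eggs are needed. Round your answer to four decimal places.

0.0320

Geometric (trials to first success), p = 0.083333.
P(Y = 12) = (1−p)^11 · p = 0.384 · 0.083333 = 0.032000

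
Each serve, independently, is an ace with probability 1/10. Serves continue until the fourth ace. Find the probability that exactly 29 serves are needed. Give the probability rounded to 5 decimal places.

0.02352

Y = trial on which the fourth success occurs; negative binomial, r=4, p=0.10.
P(Y=29) = C(28,3) · p^4 · (1−p)^25
= 3276 · 0.0001 · 0.07179 = 0.0235183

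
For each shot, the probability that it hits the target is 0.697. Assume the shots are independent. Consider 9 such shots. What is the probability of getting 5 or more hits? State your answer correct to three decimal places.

0.897

X ~ Binomial(9, 0.697); P(X ≥ 5) = Σ C(9,k) p^k (1−p)^(9−k) over k:
  k=5: C(9,5)·0.697^5·0.303^4 = 0.17470
  k=6: C(9,6)·0.697^6·0.303^3 = 0.26792
  k=7: C(9,7)·0.697^7·0.303^2 = 0.26413
  k=8: C(9,8)·0.697^8·0.303^1 = 0.15190
  k=9: C(9,9)·0.697^9·0.303^0 = 0.03882
Total = 0.89747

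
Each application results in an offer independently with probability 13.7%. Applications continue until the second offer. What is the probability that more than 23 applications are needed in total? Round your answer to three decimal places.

Needing more than 23 applications ⇔ fewer than 2 successes in the first 23. With X ~ Binomial(23, 0.137), P(Y > 23) = P(X ≤ 1).
  k=0: C(23,0)·0.137^0·0.863^23 = 0.03375
  k=1: C(23,1)·0.137^1·0.863^22 = 0.12322
P(X ≤ 1) = 0.15697

0.157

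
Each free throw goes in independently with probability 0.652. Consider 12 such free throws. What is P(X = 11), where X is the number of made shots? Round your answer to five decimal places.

0.03780

X ~ Binomial(n=12, p=0.652).
P(X=11) = C(12,11) · p^11 · (1−p)^1
= 12 · 0.0090516 · 0.348 = 0.0377993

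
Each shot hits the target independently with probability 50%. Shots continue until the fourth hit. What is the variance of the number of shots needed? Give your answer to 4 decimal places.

Y = total shots until the fourth success; negative binomial with r=4, p=0.50.
Var(Y) = r(1−p)/p² = 4·0.50 / 0.50² = 8.000000

8.0000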